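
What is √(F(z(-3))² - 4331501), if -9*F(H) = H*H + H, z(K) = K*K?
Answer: I*√4331401 ≈ 2081.2*I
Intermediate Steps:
z(K) = K²
F(H) = -H/9 - H²/9 (F(H) = -(H*H + H)/9 = -(H² + H)/9 = -(H + H²)/9 = -H/9 - H²/9)
√(F(z(-3))² - 4331501) = √((-⅑*(-3)²*(1 + (-3)²))² - 4331501) = √((-⅑*9*(1 + 9))² - 4331501) = √((-⅑*9*10)² - 4331501) = √((-10)² - 4331501) = √(100 - 4331501) = √(-4331401) = I*√4331401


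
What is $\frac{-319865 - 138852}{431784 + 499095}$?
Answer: $- \frac{458717}{930879} \approx -0.49278$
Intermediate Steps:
$\frac{-319865 - 138852}{431784 + 499095} = - \frac{458717}{930879}$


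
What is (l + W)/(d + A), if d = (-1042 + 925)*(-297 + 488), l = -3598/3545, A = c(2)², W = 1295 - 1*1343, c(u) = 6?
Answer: 173758/79092495 ≈ 0.0021969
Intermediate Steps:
W = -48 (W = 1295 - 1343 = -48)
A = 36 (A = 6² = 36)
l = -3598/3545 (l = -3598*1/3545 = -3598/3545 ≈ -1.0149)
d = -22347 (d = -117*191 = -22347)
(l + W)/(d + A) = (-3598/3545 - 48)/(-22347 + 36) = -173758/3545/(-22311) = -173758/3545*(-1/22311) = 173758/79092495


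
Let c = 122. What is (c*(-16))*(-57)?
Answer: 111264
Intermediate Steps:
(c*(-16))*(-57) = (122*(-16))*(-57) = -1952*(-57) = 111264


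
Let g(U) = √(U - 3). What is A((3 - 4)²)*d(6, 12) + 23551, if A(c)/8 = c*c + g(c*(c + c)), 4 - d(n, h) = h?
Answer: 23487 - 64*I ≈ 23487.0 - 64.0*I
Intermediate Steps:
g(U) = √(-3 + U)
d(n, h) = 4 - h
A(c) = 8*c² + 8*√(-3 + 2*c²) (A(c) = 8*(c*c + √(-3 + c*(c + c))) = 8*(c² + √(-3 + c*(2*c))) = 8*(c² + √(-3 + 2*c²)) = 8*c² + 8*√(-3 + 2*c²))
A((3 - 4)²)*d(6, 12) + 23551 = (8*((3 - 4)²)² + 8*√(-3 + 2*((3 - 4)²)²))*(4 - 1*12) + 23551 = (8*((-1)²)² + 8*√(-3 + 2*((-1)²)²))*(4 - 12) + 23551 = (8*1² + 8*√(-3 + 2*1²))*(-8) + 23551 = (8*1 + 8*√(-3 + 2*1))*(-8) + 23551 = (8 + 8*√(-3 + 2))*(-8) + 23551 = (8 + 8*√(-1))*(-8) + 23551 = (8 + 8*I)*(-8) + 23551 = (-64 - 64*I) + 23551 = 23487 - 64*I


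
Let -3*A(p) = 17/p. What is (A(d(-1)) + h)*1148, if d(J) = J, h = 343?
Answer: 1200808/3 ≈ 4.0027e+5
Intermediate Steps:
A(p) = -17/(3*p)
(A(d(-1)) + h)*1148 = (-17/3/(-1) + 343)*1148 = (-17/3*(-1) + 343)*1148 = (17/3 + 343)*1148 = (1046/3)*1148 = 1200808/3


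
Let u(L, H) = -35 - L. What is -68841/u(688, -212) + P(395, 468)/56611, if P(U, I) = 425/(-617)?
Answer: 801515362264/8417885867 ≈ 95.216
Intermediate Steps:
P(U, I) = -425/617 (P(U, I) = 425*(-1/617) = -425/617)
-68841/u(688, -212) + P(395, 468)/56611 = -68841/(-35 - 1*688) - 425/617/56611 = -68841/(-35 - 688) - 425/617*1/56611 = -68841/(-723) - 425/34928987 = -68841*(-1/723) - 425/34928987 = 22947/241 - 425/34928987 = 801515362264/8417885867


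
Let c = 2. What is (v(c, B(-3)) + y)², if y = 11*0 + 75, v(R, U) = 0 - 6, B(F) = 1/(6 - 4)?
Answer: 4761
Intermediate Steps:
B(F) = ½ (B(F) = 1/2 = ½)
v(R, U) = -6
y = 75 (y = 0 + 75 = 75)
(v(c, B(-3)) + y)² = (-6 + 75)² = 69² = 4761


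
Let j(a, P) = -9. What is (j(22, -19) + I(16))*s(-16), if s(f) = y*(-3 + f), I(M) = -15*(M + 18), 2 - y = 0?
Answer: 19722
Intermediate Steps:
y = 2 (y = 2 - 1*0 = 2 + 0 = 2)
I(M) = -270 - 15*M (I(M) = -15*(18 + M) = -270 - 15*M)
s(f) = -6 + 2*f (s(f) = 2*(-3 + f) = -6 + 2*f)
(j(22, -19) + I(16))*s(-16) = (-9 + (-270 - 15*16))*(-6 + 2*(-16)) = (-9 + (-270 - 240))*(-6 - 32) = (-9 - 510)*(-38) = -519*(-38) = 19722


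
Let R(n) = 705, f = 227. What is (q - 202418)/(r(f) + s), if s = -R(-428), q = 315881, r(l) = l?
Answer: -113463/478 ≈ -237.37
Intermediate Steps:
s = -705 (s = -1*705 = -705)
(q - 202418)/(r(f) + s) = (315881 - 202418)/(227 - 705) = 113463/(-478) = 113463*(-1/478) = -113463/478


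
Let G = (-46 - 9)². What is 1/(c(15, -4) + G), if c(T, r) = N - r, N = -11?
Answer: 1/3018 ≈ 0.00033135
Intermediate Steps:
c(T, r) = -11 - r
G = 3025 (G = (-55)² = 3025)
1/(c(15, -4) + G) = 1/((-11 - 1*(-4)) + 3025) = 1/((-11 + 4) + 3025) = 1/(-7 + 3025) = 1/3018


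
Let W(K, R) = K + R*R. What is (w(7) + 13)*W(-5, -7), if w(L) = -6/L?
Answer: 3740/7 ≈ 534.29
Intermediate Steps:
W(K, R) = K + R²
(w(7) + 13)*W(-5, -7) = (-6/7 + 13)*(-5 + (-7)²) = (-6*⅐ + 13)*(-5 + 49) = (-6/7 + 13)*44 = (85/7)*44 = 3740/7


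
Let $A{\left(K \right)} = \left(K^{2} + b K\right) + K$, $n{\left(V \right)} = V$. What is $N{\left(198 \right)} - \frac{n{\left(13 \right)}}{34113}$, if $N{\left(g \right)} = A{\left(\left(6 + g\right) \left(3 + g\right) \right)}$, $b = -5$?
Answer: $\frac{57349547531987}{34113} \approx 1.6812 \cdot 10^{9}$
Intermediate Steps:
$A{\left(K \right)} = K^{2} - 4 K$ ($A{\left(K \right)} = \left(K^{2} - 5 K\right) + K = K^{2} - 4 K$)
$N{\left(g \right)} = \left(-4 + \left(3 + g\right) \left(6 + g\right)\right) \left(3 + g\right) \left(6 + g\right)$ ($N{\left(g \right)} = \left(6 + g\right) \left(3 + g\right) \left(-4 + \left(6 + g\right) \left(3 + g\right)\right) = \left(3 + g\right) \left(6 + g\right) \left(-4 + \left(3 + g\right) \left(6 + g\right)\right) = \left(-4 + \left(3 + g\right) \left(6 + g\right)\right) \left(3 + g\right) \left(6 + g\right)$)
$N{\left(198 \right)} - \frac{n{\left(13 \right)}}{34113} = \left(14 + 198^{2} + 9 \cdot 198\right) \left(18 + 198^{2} + 9 \cdot 198\right) - \frac{13}{34113} = \left(14 + 39204 + 1782\right) \left(18 + 39204 + 1782\right) - 13 \cdot \frac{1}{34113} = 41000 \cdot 41004 - \frac{13}{34113} = 1681164000 - \frac{13}{34113} = \frac{57349547531987}{34113}$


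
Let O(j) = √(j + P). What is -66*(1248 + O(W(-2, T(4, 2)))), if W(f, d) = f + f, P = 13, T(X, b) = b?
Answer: -82566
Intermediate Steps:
W(f, d) = 2*f
O(j) = √(13 + j) (O(j) = √(j + 13) = √(13 + j))
-66*(1248 + O(W(-2, T(4, 2)))) = -66*(1248 + √(13 + 2*(-2))) = -66*(1248 + √(13 - 4)) = -66*(1248 + √9) = -66*(1248 + 3) = -66*1251 = -82566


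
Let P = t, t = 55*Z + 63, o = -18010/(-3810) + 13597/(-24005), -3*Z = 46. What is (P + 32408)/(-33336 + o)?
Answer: -289263634705/304849836532 ≈ -0.94887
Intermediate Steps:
Z = -46/3 (Z = -⅓*46 = -46/3 ≈ -15.333)
o = 38052548/9145905 (o = -18010*(-1/3810) + 13597*(-1/24005) = 1801/381 - 13597/24005 = 38052548/9145905 ≈ 4.1606)
t = -2341/3 (t = 55*(-46/3) + 63 = -2530/3 + 63 = -2341/3 ≈ -780.33)
P = -2341/3 ≈ -780.33
(P + 32408)/(-33336 + o) = (-2341/3 + 32408)/(-33336 + 38052548/9145905) = 94883/(3*(-304849836532/9145905)) = (94883/3)*(-9145905/304849836532) = -289263634705/304849836532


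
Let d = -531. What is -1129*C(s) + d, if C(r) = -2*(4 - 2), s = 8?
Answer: 3985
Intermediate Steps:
C(r) = -4 (C(r) = -2*2 = -4)
-1129*C(s) + d = -1129*(-4) - 531 = 4516 - 531 = 3985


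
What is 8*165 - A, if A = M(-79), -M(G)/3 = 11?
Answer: 1353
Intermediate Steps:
M(G) = -33 (M(G) = -3*11 = -33)
A = -33
8*165 - A = 8*165 - 1*(-33) = 1320 + 33 = 1353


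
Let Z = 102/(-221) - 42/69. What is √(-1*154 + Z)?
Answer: I*√13863434/299 ≈ 12.453*I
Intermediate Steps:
Z = -320/299 (Z = 102*(-1/221) - 42*1/69 = -6/13 - 14/23 = -320/299 ≈ -1.0702)
√(-1*154 + Z) = √(-1*154 - 320/299) = √(-154 - 320/299) = √(-46366/299) = I*√13863434/299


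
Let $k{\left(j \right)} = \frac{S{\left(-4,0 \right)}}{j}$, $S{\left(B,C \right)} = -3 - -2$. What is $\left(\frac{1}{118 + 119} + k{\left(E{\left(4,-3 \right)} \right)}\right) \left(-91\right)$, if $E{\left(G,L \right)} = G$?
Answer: $\frac{21203}{948} \approx 22.366$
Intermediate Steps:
$S{\left(B,C \right)} = -1$ ($S{\left(B,C \right)} = -3 + 2 = -1$)
$k{\left(j \right)} = - \frac{1}{j}$
$\left(\frac{1}{118 + 119} + k{\left(E{\left(4,-3 \right)} \right)}\right) \left(-91\right) = \left(\frac{1}{118 + 119} - \frac{1}{4}\right) \left(-91\right) = \left(\frac{1}{237} - \frac{1}{4}\right) \left(-91\right) = \left(- \frac{233}{948}\right) \left(-91\right) = \frac{21203}{948}$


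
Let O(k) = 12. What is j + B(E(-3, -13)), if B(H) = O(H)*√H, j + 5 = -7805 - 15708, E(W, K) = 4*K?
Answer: -23518 + 24*I*√13 ≈ -23518.0 + 86.533*I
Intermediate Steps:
j = -23518 (j = -5 + (-7805 - 15708) = -5 - 23513 = -23518)
B(H) = 12*√H
j + B(E(-3, -13)) = -23518 + 12*√(4*(-13)) = -23518 + 12*√(-52) = -23518 + 12*(2*I*√13) = -23518 + 24*I*√13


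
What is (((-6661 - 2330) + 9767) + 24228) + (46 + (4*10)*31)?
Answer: 26290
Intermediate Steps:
(((-6661 - 2330) + 9767) + 24228) + (46 + (4*10)*31) = ((-8991 + 9767) + 24228) + (46 + 40*31) = (776 + 24228) + (46 + 1240) = 25004 + 1286 = 26290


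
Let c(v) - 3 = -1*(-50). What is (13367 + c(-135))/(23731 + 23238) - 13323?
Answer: -625754567/46969 ≈ -13323.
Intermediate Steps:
c(v) = 53 (c(v) = 3 - 1*(-50) = 3 + 50 = 53)
(13367 + c(-135))/(23731 + 23238) - 13323 = (13367 + 53)/(23731 + 23238) - 13323 = 13420/46969 - 13323 = -625754567/46969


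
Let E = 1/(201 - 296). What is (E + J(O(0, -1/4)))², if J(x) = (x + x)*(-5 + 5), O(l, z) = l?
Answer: 1/9025 ≈ 0.00011080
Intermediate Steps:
E = -1/95 (E = 1/(-95) = -1/95 ≈ -0.010526)
J(x) = 0 (J(x) = (2*x)*0 = 0)
(E + J(O(0, -1/4)))² = (-1/95 + 0)² = (-1/95)² = 1/9025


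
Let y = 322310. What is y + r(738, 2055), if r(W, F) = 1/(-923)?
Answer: 297492129/923 ≈ 3.2231e+5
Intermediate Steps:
r(W, F) = -1/923
y + r(738, 2055) = 322310 - 1/923 = 297492129/923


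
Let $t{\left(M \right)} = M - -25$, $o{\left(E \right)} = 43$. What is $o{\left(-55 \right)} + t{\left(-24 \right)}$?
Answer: $44$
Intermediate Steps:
$t{\left(M \right)} = 25 + M$ ($t{\left(M \right)} = M + 25 = 25 + M$)
$o{\left(-55 \right)} + t{\left(-24 \right)} = 43 + \left(25 - 24\right) = 43 + 1 = 44$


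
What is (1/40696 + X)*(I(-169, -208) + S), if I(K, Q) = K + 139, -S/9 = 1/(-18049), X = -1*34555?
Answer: 761429682317619/734522104 ≈ 1.0366e+6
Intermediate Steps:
X = -34555
S = 9/18049 (S = -9/(-18049) = -9*(-1/18049) = 9/18049 ≈ 0.00049864)
I(K, Q) = 139 + K
(1/40696 + X)*(I(-169, -208) + S) = (1/40696 - 34555)*((139 - 169) + 9/18049) = (1/40696 - 34555)*(-30 + 9/18049) = -1406250279/40696*(-541461/18049) = 761429682317619/734522104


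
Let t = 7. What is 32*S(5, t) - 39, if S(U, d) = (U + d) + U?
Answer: 505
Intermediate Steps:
S(U, d) = d + 2*U
32*S(5, t) - 39 = 32*(7 + 2*5) - 39 = 32*(7 + 10) - 39 = 32*17 - 39 = 544 - 39 = 505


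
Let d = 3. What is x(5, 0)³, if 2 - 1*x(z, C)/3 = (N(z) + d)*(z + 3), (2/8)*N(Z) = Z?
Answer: -162771336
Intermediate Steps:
N(Z) = 4*Z
x(z, C) = 6 - 3*(3 + z)*(3 + 4*z) (x(z, C) = 6 - 3*(4*z + 3)*(z + 3) = 6 - 3*(3 + 4*z)*(3 + z) = 6 - 3*(3 + z)*(3 + 4*z))
x(5, 0)³ = (-21 - 45*5 - 12*5²)³ = (-21 - 225 - 12*25)³ = (-21 - 225 - 300)³ = (-546)³ = -162771336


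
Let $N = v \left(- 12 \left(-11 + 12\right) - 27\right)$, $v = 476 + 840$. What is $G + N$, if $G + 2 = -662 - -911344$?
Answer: $859356$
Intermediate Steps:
$v = 1316$
$N = -51324$ ($N = 1316 \left(- 12 \left(-11 + 12\right) - 27\right) = 1316 \left(\left(-12\right) 1 - 27\right) = 1316 \left(-12 - 27\right) = 1316 \left(-39\right) = -51324$)
$G = 910680$ ($G = -2 - -910682 = -2 + \left(-662 + 911344\right) = -2 + 910682 = 910680$)
$G + N = 910680 - 51324 = 859356$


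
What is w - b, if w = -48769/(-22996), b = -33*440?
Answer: 333950689/22996 ≈ 14522.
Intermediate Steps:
b = -14520
w = 48769/22996 (w = -48769*(-1/22996) = 48769/22996 ≈ 2.1208)
w - b = 48769/22996 - 1*(-14520) = 48769/22996 + 14520 = 333950689/22996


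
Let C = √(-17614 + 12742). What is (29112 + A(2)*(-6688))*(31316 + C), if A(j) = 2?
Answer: 492788576 + 31472*I*√1218 ≈ 4.9279e+8 + 1.0984e+6*I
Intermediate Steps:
C = 2*I*√1218 (C = √(-4872) = 2*I*√1218 ≈ 69.8*I)
(29112 + A(2)*(-6688))*(31316 + C) = (29112 + 2*(-6688))*(31316 + 2*I*√1218) = (29112 - 13376)*(31316 + 2*I*√1218) = 15736*(31316 + 2*I*√1218) = 492788576 + 31472*I*√1218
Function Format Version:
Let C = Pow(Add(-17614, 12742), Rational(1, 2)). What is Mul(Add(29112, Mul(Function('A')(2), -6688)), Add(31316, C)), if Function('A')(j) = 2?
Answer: Add(492788576, Mul(31472, I, Pow(1218, Rational(1, 2)))) ≈ Add(4.9279e+8, Mul(1.0984e+6, I))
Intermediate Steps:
C = Mul(2, I, Pow(1218, Rational(1, 2))) (C = Pow(-4872, Rational(1, 2)) = Mul(2, I, Pow(1218, Rational(1, 2))) ≈ Mul(69.800, I))
Mul(Add(29112, Mul(Function('A')(2), -6688)), Add(31316, C)) = Mul(Add(29112, Mul(2, -6688)), Add(31316, Mul(2, I, Pow(1218, Rational(1, 2))))) = Mul(Add(29112, -13376), Add(31316, Mul(2, I, Pow(1218, Rational(1, 2))))) = Mul(15736, Add(31316, Mul(2, I, Pow(1218, Rational(1, 2))))) = Add(492788576, Mul(31472, I, Pow(1218, Rational(1, 2))))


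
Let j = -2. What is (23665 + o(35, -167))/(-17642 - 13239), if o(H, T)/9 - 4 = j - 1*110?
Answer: -22693/30881 ≈ -0.73485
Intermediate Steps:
o(H, T) = -972 (o(H, T) = 36 + 9*(-2 - 1*110) = 36 + 9*(-2 - 110) = 36 + 9*(-112) = 36 - 1008 = -972)
(23665 + o(35, -167))/(-17642 - 13239) = (23665 - 972)/(-17642 - 13239) = 22693/(-30881) = 22693*(-1/30881) = -22693/30881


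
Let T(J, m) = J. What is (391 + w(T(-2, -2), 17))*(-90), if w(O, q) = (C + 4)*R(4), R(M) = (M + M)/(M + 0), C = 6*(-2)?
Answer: -33750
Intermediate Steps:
C = -12
R(M) = 2 (R(M) = (2*M)/M = 2)
w(O, q) = -16 (w(O, q) = (-12 + 4)*2 = -8*2 = -16)
(391 + w(T(-2, -2), 17))*(-90) = (391 - 16)*(-90) = 375*(-90) = -33750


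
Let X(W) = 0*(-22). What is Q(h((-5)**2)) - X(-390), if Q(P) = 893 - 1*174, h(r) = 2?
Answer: 719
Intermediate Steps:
Q(P) = 719 (Q(P) = 893 - 174 = 719)
X(W) = 0
Q(h((-5)**2)) - X(-390) = 719 - 1*0 = 719 + 0 = 719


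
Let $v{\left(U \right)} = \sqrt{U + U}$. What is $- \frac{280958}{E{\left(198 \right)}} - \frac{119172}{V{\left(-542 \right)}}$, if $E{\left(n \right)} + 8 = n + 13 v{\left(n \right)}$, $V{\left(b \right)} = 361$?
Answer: $\frac{3899387873}{2781866} - \frac{5478681 \sqrt{11}}{7706} \approx -956.28$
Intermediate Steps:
$v{\left(U \right)} = \sqrt{2} \sqrt{U}$ ($v{\left(U \right)} = \sqrt{2 U} = \sqrt{2} \sqrt{U}$)
$E{\left(n \right)} = -8 + n + 13 \sqrt{2} \sqrt{n}$ ($E{\left(n \right)} = -8 + \left(n + 13 \sqrt{2} \sqrt{n}\right) = -8 + n + 13 \sqrt{2} \sqrt{n}$)
$- \frac{280958}{E{\left(198 \right)}} - \frac{119172}{V{\left(-542 \right)}} = - \frac{280958}{-8 + 198 + 13 \sqrt{2} \sqrt{198}} - \frac{119172}{361} = - \frac{280958}{-8 + 198 + 13 \sqrt{2} \cdot 3 \sqrt{22}} - \frac{119172}{361} = - \frac{280958}{-8 + 198 + 78 \sqrt{11}} - \frac{119172}{361} = - \frac{280958}{190 + 78 \sqrt{11}} - \frac{119172}{361} = - \frac{119172}{361} - \frac{280958}{190 + 78 \sqrt{11}}$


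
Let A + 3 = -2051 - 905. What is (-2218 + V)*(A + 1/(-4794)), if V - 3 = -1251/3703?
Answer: 58184419589006/8876091 ≈ 6.5552e+6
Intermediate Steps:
A = -2959 (A = -3 + (-2051 - 905) = -3 - 2956 = -2959)
V = 9858/3703 (V = 3 - 1251/3703 = 9858/3703 ≈ 2.6622)
(-2218 + V)*(A + 1/(-4794)) = (-2218 + 9858/3703)*(-2959 + 1/(-4794)) = -8203396*(-2959 - 1/4794)/3703 = -8203396/3703*(-14185447/4794) = 58184419589006/8876091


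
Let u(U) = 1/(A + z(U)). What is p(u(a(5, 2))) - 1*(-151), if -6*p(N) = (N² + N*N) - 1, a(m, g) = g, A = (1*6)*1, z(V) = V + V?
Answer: 45349/300 ≈ 151.16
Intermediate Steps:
z(V) = 2*V
A = 6 (A = 6*1 = 6)
u(U) = 1/(6 + 2*U)
p(N) = ⅙ - N²/3 (p(N) = -((N² + N*N) - 1)/6 = -((N² + N²) - 1)/6 = -(2*N² - 1)/6 = -(-1 + 2*N²)/6 = ⅙ - N²/3)
p(u(a(5, 2))) - 1*(-151) = (⅙ - 1/(4*(3 + 2)²)/3) - 1*(-151) = (⅙ - ((½)/5)²/3) + 151 = (⅙ - ((½)*(⅕))²/3) + 151 = (⅙ - (⅒)²/3) + 151 = (⅙ - ⅓*1/100) + 151 = (⅙ - 1/300) + 151 = 49/300 + 151 = 45349/300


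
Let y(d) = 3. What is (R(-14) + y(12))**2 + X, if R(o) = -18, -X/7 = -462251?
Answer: 3235982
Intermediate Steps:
X = 3235757 (X = -7*(-462251) = 3235757)
(R(-14) + y(12))**2 + X = (-18 + 3)**2 + 3235757 = (-15)**2 + 3235757 = 225 + 3235757 = 3235982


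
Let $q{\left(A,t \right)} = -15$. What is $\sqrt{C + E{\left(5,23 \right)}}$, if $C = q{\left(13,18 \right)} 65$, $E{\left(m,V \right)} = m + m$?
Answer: $i \sqrt{965} \approx 31.064 i$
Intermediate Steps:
$E{\left(m,V \right)} = 2 m$
$C = -975$ ($C = \left(-15\right) 65 = -975$)
$\sqrt{C + E{\left(5,23 \right)}} = \sqrt{-975 + 2 \cdot 5} = \sqrt{-975 + 10} = \sqrt{-965} = i \sqrt{965}$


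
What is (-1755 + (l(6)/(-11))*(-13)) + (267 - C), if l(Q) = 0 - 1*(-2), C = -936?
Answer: -6046/11 ≈ -549.64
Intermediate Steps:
l(Q) = 2 (l(Q) = 0 + 2 = 2)
(-1755 + (l(6)/(-11))*(-13)) + (267 - C) = (-1755 + (2/(-11))*(-13)) + (267 - 1*(-936)) = (-1755 - 1/11*2*(-13)) + (267 + 936) = (-1755 - 2/11*(-13)) + 1203 = (-1755 + 26/11) + 1203 = -19279/11 + 1203 = -6046/11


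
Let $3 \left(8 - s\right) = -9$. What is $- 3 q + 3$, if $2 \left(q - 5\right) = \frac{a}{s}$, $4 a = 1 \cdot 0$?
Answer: $-12$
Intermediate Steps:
$a = 0$ ($a = \frac{1 \cdot 0}{4} = \frac{1}{4} \cdot 0 = 0$)
$s = 11$ ($s = 8 - -3 = 8 + 3 = 11$)
$q = 5$ ($q = 5 + \frac{0 \cdot \frac{1}{11}}{2} = 5 + \frac{1}{2} \cdot 0 = 5 + 0 = 5$)
$- 3 q + 3 = \left(-3\right) 5 + 3 = -15 + 3 = -12$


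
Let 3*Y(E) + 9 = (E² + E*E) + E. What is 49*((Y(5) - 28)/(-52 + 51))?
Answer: 1862/3 ≈ 620.67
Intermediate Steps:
Y(E) = -3 + E/3 + 2*E²/3 (Y(E) = -3 + ((E² + E*E) + E)/3 = -3 + ((E² + E²) + E)/3 = -3 + (2*E² + E)/3 = -3 + (E + 2*E²)/3 = -3 + (E/3 + 2*E²/3) = -3 + E/3 + 2*E²/3)
49*((Y(5) - 28)/(-52 + 51)) = 49*(((-3 + (⅓)*5 + (⅔)*5²) - 28)/(-52 + 51)) = 49*(((-3 + 5/3 + (⅔)*25) - 28)/(-1)) = 49*(((-3 + 5/3 + 50/3) - 28)*(-1)) = 49*((46/3 - 28)*(-1)) = 49*(-38/3*(-1)) = 49*(38/3) = 1862/3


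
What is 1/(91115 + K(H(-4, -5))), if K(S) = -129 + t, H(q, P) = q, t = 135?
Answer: 1/91121 ≈ 1.0974e-5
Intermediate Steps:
K(S) = 6 (K(S) = -129 + 135 = 6)
1/(91115 + K(H(-4, -5))) = 1/(91115 + 6) = 1/91121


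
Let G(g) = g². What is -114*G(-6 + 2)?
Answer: -1824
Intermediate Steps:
-114*G(-6 + 2) = -114*(-6 + 2)² = -114*(-4)² = -114*16 = -1824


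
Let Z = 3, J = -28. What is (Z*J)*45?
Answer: -3780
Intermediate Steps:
(Z*J)*45 = (3*(-28))*45 = -84*45 = -3780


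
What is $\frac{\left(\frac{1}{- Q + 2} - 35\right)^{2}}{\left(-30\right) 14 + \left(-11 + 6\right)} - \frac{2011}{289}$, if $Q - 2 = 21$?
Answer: $- \frac{31380107}{3186225} \approx -9.8487$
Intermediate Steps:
$Q = 23$ ($Q = 2 + 21 = 23$)
$\frac{\left(\frac{1}{- Q + 2} - 35\right)^{2}}{\left(-30\right) 14 + \left(-11 + 6\right)} - \frac{2011}{289} = \frac{\left(\frac{1}{\left(-1\right) 23 + 2} - 35\right)^{2}}{\left(-30\right) 14 + \left(-11 + 6\right)} - \frac{2011}{289} = \frac{\left(\frac{1}{-23 + 2} - 35\right)^{2}}{-420 - 5} - \frac{2011}{289} = \frac{\left(\frac{1}{-21} - 35\right)^{2}}{-425} - \frac{2011}{289} = \left(- \frac{1}{21} - 35\right)^{2} \left(- \frac{1}{425}\right) - \frac{2011}{289} = \left(- \frac{736}{21}\right)^{2} \left(- \frac{1}{425}\right) - \frac{2011}{289} = \frac{541696}{441} \left(- \frac{1}{425}\right) - \frac{2011}{289} = - \frac{541696}{187425} - \frac{2011}{289} = - \frac{31380107}{3186225}$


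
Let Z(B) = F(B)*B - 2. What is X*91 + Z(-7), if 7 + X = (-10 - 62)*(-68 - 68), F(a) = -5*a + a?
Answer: 890237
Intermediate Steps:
F(a) = -4*a
X = 9785 (X = -7 + (-10 - 62)*(-68 - 68) = -7 - 72*(-136) = -7 + 9792 = 9785)
Z(B) = -2 - 4*B² (Z(B) = (-4*B)*B - 2 = -4*B² - 2 = -2 - 4*B²)
X*91 + Z(-7) = 9785*91 + (-2 - 4*(-7)²) = 890435 + (-2 - 4*49) = 890435 + (-2 - 196) = 890435 - 198 = 890237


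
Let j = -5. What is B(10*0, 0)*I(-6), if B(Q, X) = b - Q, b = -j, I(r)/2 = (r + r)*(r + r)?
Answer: 1440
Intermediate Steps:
I(r) = 8*r**2 (I(r) = 2*((r + r)*(r + r)) = 2*((2*r)*(2*r)) = 2*(4*r**2) = 8*r**2)
b = 5 (b = -1*(-5) = 5)
B(Q, X) = 5 - Q
B(10*0, 0)*I(-6) = (5 - 10*0)*(8*(-6)**2) = (5 - 1*0)*(8*36) = (5 + 0)*288 = 5*288 = 1440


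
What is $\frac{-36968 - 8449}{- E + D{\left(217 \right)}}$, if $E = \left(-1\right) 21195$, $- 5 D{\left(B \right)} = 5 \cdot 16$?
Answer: $- \frac{45417}{21179} \approx -2.1444$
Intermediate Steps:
$D{\left(B \right)} = -16$ ($D{\left(B \right)} = - \frac{5 \cdot 16}{5} = \left(- \frac{1}{5}\right) 80 = -16$)
$E = -21195$
$\frac{-36968 - 8449}{- E + D{\left(217 \right)}} = \frac{-36968 - 8449}{\left(-1\right) \left(-21195\right) - 16} = - \frac{45417}{21195 - 16} = - \frac{45417}{21179}$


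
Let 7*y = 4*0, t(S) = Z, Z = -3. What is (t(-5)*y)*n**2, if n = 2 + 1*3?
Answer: 0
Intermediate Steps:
t(S) = -3
y = 0 (y = (4*0)/7 = (1/7)*0 = 0)
n = 5 (n = 2 + 3 = 5)
(t(-5)*y)*n**2 = -3*0*5**2 = 0*25 = 0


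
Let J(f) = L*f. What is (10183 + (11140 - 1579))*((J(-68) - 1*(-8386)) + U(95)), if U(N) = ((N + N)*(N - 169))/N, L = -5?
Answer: 169364032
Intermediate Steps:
J(f) = -5*f
U(N) = -338 + 2*N (U(N) = ((2*N)*(-169 + N))/N = (2*N*(-169 + N))/N = -338 + 2*N)
(10183 + (11140 - 1579))*((J(-68) - 1*(-8386)) + U(95)) = (10183 + (11140 - 1579))*((-5*(-68) - 1*(-8386)) + (-338 + 2*95)) = (10183 + 9561)*((340 + 8386) + (-338 + 190)) = 19744*(8726 - 148) = 19744*8578 = 169364032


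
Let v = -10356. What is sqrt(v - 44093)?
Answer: I*sqrt(54449) ≈ 233.34*I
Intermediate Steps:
sqrt(v - 44093) = sqrt(-10356 - 44093) = sqrt(-54449) = I*sqrt(54449)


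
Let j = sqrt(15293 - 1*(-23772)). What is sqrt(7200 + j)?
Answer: sqrt(7200 + sqrt(39065)) ≈ 86.010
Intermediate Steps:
j = sqrt(39065) (j = sqrt(15293 + 23772) = sqrt(39065) ≈ 197.65)
sqrt(7200 + j) = sqrt(7200 + sqrt(39065))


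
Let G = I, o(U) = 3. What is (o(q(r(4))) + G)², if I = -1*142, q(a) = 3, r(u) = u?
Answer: 19321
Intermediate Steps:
I = -142
G = -142
(o(q(r(4))) + G)² = (3 - 142)² = (-139)² = 19321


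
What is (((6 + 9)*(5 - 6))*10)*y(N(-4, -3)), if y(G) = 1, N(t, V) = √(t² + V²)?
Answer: -150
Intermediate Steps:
N(t, V) = √(V² + t²)
(((6 + 9)*(5 - 6))*10)*y(N(-4, -3)) = (((6 + 9)*(5 - 6))*10)*1 = ((15*(-1))*10)*1 = -15*10*1 = -150*1 = -150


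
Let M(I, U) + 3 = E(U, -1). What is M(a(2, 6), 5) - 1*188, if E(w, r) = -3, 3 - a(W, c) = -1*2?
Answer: -194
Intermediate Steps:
a(W, c) = 5 (a(W, c) = 3 - (-1)*2 = 3 - 1*(-2) = 3 + 2 = 5)
M(I, U) = -6 (M(I, U) = -3 - 3 = -6)
M(a(2, 6), 5) - 1*188 = -6 - 1*188 = -6 - 188 = -194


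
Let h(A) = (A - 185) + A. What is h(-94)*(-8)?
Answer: 2984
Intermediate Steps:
h(A) = -185 + 2*A (h(A) = (-185 + A) + A = -185 + 2*A)
h(-94)*(-8) = (-185 + 2*(-94))*(-8) = (-185 - 188)*(-8) = -373*(-8) = 2984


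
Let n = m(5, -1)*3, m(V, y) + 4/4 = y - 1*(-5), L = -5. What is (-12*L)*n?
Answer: 540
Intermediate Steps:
m(V, y) = 4 + y (m(V, y) = -1 + (y - 1*(-5)) = -1 + (y + 5) = -1 + (5 + y) = 4 + y)
n = 9 (n = (4 - 1)*3 = 3*3 = 9)
(-12*L)*n = -12*(-5)*9 = 60*9 = 540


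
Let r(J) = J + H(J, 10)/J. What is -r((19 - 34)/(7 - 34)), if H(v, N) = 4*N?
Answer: -653/9 ≈ -72.556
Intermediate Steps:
r(J) = J + 40/J (r(J) = J + (4*10)/J = J + 40/J)
-r((19 - 34)/(7 - 34)) = -((19 - 34)/(7 - 34) + 40/(((19 - 34)/(7 - 34)))) = -(-15/(-27) + 40/((-15/(-27)))) = -(-15*(-1/27) + 40/((-15*(-1/27)))) = -(5/9 + 40/(5/9)) = -(5/9 + 40*(9/5)) = -(5/9 + 72) = -1*653/9 = -653/9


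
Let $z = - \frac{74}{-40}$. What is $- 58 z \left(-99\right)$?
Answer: $\frac{106227}{10} \approx 10623.0$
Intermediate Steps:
$z = \frac{37}{20}$ ($z = \left(-74\right) \left(- \frac{1}{40}\right) = \frac{37}{20} \approx 1.85$)
$- 58 z \left(-99\right) = - 58 \cdot \frac{37}{20} \left(-99\right) = - \frac{1073 \left(-99\right)}{10} = \left(-1\right) \left(- \frac{106227}{10}\right) = \frac{106227}{10}$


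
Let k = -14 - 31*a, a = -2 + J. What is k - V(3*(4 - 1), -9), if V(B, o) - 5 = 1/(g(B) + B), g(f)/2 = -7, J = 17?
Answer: -2419/5 ≈ -483.80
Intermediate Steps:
g(f) = -14 (g(f) = 2*(-7) = -14)
a = 15 (a = -2 + 17 = 15)
V(B, o) = 5 + 1/(-14 + B)
k = -479 (k = -14 - 31*15 = -14 - 465 = -479)
k - V(3*(4 - 1), -9) = -479 - (-69 + 5*(3*(4 - 1)))/(-14 + 3*(4 - 1)) = -479 - (-69 + 5*(3*3))/(-14 + 3*3) = -479 - (-69 + 5*9)/(-14 + 9) = -479 - (-69 + 45)/(-5) = -479 - (-1)*(-24)/5 = -479 - 1*24/5 = -479 - 24/5 = -2419/5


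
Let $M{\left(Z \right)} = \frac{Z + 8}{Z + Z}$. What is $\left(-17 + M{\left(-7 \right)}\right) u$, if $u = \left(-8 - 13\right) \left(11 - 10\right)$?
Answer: $\frac{717}{2} \approx 358.5$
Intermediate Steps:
$u = -21$ ($u = \left(-21\right) 1 = -21$)
$M{\left(Z \right)} = \frac{8 + Z}{2 Z}$
$\left(-17 + M{\left(-7 \right)}\right) u = \left(-17 + \frac{8 - 7}{2 \left(-7\right)}\right) \left(-21\right) = \left(-17 + \frac{1}{2} \left(- \frac{1}{7}\right) 1\right) \left(-21\right) = \left(-17 - \frac{1}{14}\right) \left(-21\right) = \left(- \frac{239}{14}\right) \left(-21\right) = \frac{717}{2}$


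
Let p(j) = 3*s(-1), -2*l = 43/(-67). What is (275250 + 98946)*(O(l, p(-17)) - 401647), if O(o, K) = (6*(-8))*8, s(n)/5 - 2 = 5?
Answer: -150438392076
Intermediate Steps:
s(n) = 35 (s(n) = 10 + 5*5 = 10 + 25 = 35)
l = 43/134 (l = -43/(2*(-67)) = -43*(-1)/(2*67) = -½*(-43/67) = 43/134 ≈ 0.32090)
p(j) = 105 (p(j) = 3*35 = 105)
O(o, K) = -384 (O(o, K) = -48*8 = -384)
(275250 + 98946)*(O(l, p(-17)) - 401647) = (275250 + 98946)*(-384 - 401647) = 374196*(-402031) = -150438392076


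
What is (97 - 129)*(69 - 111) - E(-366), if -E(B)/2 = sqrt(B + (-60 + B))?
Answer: 1344 + 12*I*sqrt(22) ≈ 1344.0 + 56.285*I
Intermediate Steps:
E(B) = -2*sqrt(-60 + 2*B) (E(B) = -2*sqrt(B + (-60 + B)) = -2*sqrt(-60 + 2*B))
(97 - 129)*(69 - 111) - E(-366) = (97 - 129)*(69 - 111) - (-2)*sqrt(-60 + 2*(-366)) = -32*(-42) - (-2)*sqrt(-60 - 732) = 1344 - (-2)*sqrt(-792) = 1344 - (-2)*6*I*sqrt(22) = 1344 - (-12)*I*sqrt(22) = 1344 + 12*I*sqrt(22)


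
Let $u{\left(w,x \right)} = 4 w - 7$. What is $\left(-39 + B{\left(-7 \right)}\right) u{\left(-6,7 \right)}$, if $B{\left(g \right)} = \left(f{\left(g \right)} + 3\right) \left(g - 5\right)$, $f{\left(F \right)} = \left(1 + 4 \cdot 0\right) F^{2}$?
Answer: $20553$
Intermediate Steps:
$f{\left(F \right)} = F^{2}$ ($f{\left(F \right)} = \left(1 + 0\right) F^{2} = 1 F^{2} = F^{2}$)
$u{\left(w,x \right)} = -7 + 4 w$
$B{\left(g \right)} = \left(-5 + g\right) \left(3 + g^{2}\right)$ ($B{\left(g \right)} = \left(g^{2} + 3\right) \left(g - 5\right) = \left(3 + g^{2}\right) \left(-5 + g\right) = \left(-5 + g\right) \left(3 + g^{2}\right)$)
$\left(-39 + B{\left(-7 \right)}\right) u{\left(-6,7 \right)} = \left(-39 + \left(-15 + \left(-7\right)^{3} - 5 \left(-7\right)^{2} + 3 \left(-7\right)\right)\right) \left(-7 + 4 \left(-6\right)\right) = \left(-39 - 624\right) \left(-7 - 24\right) = \left(-39 - 624\right) \left(-31\right) = \left(-663\right) \left(-31\right) = 20553$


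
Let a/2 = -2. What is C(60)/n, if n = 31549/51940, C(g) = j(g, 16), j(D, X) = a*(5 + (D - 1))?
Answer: -1899520/4507 ≈ -421.46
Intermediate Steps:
a = -4 (a = 2*(-2) = -4)
j(D, X) = -16 - 4*D (j(D, X) = -4*(5 + (D - 1)) = -4*(5 + (-1 + D)) = -4*(4 + D) = -16 - 4*D)
C(g) = -16 - 4*g
n = 4507/7420 (n = 31549*(1/51940) = 4507/7420 ≈ 0.60741)
C(60)/n = (-16 - 4*60)/(4507/7420) = (-16 - 240)*(7420/4507) = -256*7420/4507 = -1899520/4507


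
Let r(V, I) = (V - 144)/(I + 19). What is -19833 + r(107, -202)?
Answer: -3629402/183 ≈ -19833.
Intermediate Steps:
r(V, I) = (-144 + V)/(19 + I)
-19833 + r(107, -202) = -19833 + (-144 + 107)/(19 - 202) = -19833 - 37/(-183) = -19833 - 1/183*(-37) = -19833 + 37/183 = -3629402/183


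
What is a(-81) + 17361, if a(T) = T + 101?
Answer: 17381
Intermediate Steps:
a(T) = 101 + T
a(-81) + 17361 = (101 - 81) + 17361 = 20 + 17361 = 17381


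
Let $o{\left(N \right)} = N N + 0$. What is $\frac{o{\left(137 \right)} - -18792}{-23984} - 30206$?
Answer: $- \frac{724498265}{23984} \approx -30208.0$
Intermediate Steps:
$o{\left(N \right)} = N^{2}$ ($o{\left(N \right)} = N^{2} + 0 = N^{2}$)
$\frac{o{\left(137 \right)} - -18792}{-23984} - 30206 = \frac{137^{2} - -18792}{-23984} - 30206 = \left(18769 + 18792\right) \left(- \frac{1}{23984}\right) - 30206 = 37561 \left(- \frac{1}{23984}\right) - 30206 = - \frac{37561}{23984} - 30206 = - \frac{724498265}{23984}$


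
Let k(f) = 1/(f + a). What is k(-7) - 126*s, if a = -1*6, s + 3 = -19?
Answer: 36035/13 ≈ 2771.9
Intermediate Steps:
s = -22 (s = -3 - 19 = -22)
a = -6
k(f) = 1/(-6 + f) (k(f) = 1/(f - 6) = 1/(-6 + f))
k(-7) - 126*s = 1/(-6 - 7) - 126*(-22) = 1/(-13) + 2772 = -1/13 + 2772 = 36035/13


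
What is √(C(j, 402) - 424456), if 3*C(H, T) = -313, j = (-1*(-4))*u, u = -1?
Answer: I*√3821043/3 ≈ 651.58*I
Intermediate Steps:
j = -4 (j = -1*(-4)*(-1) = 4*(-1) = -4)
C(H, T) = -313/3 (C(H, T) = (⅓)*(-313) = -313/3)
√(C(j, 402) - 424456) = √(-313/3 - 424456) = √(-1273681/3) = I*√3821043/3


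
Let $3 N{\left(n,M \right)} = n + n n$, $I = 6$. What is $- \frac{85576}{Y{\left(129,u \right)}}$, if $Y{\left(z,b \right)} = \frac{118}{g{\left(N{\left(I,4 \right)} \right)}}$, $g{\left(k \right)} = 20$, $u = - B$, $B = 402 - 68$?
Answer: $- \frac{855760}{59} \approx -14504.0$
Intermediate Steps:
$N{\left(n,M \right)} = \frac{n}{3} + \frac{n^{2}}{3}$ ($N{\left(n,M \right)} = \frac{n + n n}{3} = \frac{n + n^{2}}{3} = \frac{n}{3} + \frac{n^{2}}{3}$)
$B = 334$
$u = -334$ ($u = \left(-1\right) 334 = -334$)
$Y{\left(z,b \right)} = \frac{59}{10}$ ($Y{\left(z,b \right)} = \frac{118}{20} = 118 \cdot \frac{1}{20} = \frac{59}{10}$)
$- \frac{85576}{Y{\left(129,u \right)}} = - \frac{85576}{\frac{59}{10}} = \left(-85576\right) \frac{10}{59} = - \frac{855760}{59}$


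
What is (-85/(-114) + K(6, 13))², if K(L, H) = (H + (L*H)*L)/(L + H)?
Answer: 8826841/12996 ≈ 679.20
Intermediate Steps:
K(L, H) = (H + H*L²)/(H + L) (K(L, H) = (H + (H*L)*L)/(H + L) = (H + H*L²)/(H + L))
(-85/(-114) + K(6, 13))² = (-85/(-114) + 13*(1 + 6²)/(13 + 6))² = (-85*(-1/114) + 13*(1 + 36)/19)² = (85/114 + 13*(1/19)*37)² = (85/114 + 481/19)² = (2971/114)² = 8826841/12996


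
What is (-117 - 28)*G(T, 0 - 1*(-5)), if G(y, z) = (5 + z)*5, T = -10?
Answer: -7250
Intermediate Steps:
G(y, z) = 25 + 5*z
(-117 - 28)*G(T, 0 - 1*(-5)) = (-117 - 28)*(25 + 5*(0 - 1*(-5))) = -145*(25 + 5*(0 + 5)) = -145*(25 + 5*5) = -145*(25 + 25) = -145*50 = -7250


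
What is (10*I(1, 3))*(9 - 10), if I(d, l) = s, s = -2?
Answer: 20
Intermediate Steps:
I(d, l) = -2
(10*I(1, 3))*(9 - 10) = (10*(-2))*(9 - 10) = -20*(-1) = 20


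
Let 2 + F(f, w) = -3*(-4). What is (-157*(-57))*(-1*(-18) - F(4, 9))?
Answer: 71592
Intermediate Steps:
F(f, w) = 10 (F(f, w) = -2 - 3*(-4) = -2 + 12 = 10)
(-157*(-57))*(-1*(-18) - F(4, 9)) = (-157*(-57))*(-1*(-18) - 1*10) = 8949*(18 - 10) = 8949*8 = 71592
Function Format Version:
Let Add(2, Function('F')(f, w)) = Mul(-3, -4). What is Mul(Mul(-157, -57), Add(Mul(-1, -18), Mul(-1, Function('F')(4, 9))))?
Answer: 71592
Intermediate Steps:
Function('F')(f, w) = 10 (Function('F')(f, w) = Add(-2, Mul(-3, -4)) = Add(-2, 12) = 10)
Mul(Mul(-157, -57), Add(Mul(-1, -18), Mul(-1, Function('F')(4, 9)))) = Mul(Mul(-157, -57), Add(Mul(-1, -18), Mul(-1, 10))) = Mul(8949, Add(18, -10)) = Mul(8949, 8) = 71592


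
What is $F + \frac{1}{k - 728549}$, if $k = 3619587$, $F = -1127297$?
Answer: $- \frac{3259058464285}{2891038} \approx -1.1273 \cdot 10^{6}$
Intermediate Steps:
$F + \frac{1}{k - 728549} = -1127297 + \frac{1}{3619587 - 728549} = -1127297 + \frac{1}{2891038} = - \frac{3259058464285}{2891038}$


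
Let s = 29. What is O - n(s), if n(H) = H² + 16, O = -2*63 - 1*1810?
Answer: -2793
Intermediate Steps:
O = -1936 (O = -126 - 1810 = -1936)
n(H) = 16 + H²
O - n(s) = -1936 - (16 + 29²) = -1936 - (16 + 841) = -1936 - 1*857 = -1936 - 857 = -2793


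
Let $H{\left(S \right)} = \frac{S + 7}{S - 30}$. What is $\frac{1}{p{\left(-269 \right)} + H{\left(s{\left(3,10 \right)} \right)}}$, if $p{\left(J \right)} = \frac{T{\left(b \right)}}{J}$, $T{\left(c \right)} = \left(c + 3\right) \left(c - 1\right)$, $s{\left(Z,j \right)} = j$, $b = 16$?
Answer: $- \frac{5380}{10273} \approx -0.5237$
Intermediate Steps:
$H{\left(S \right)} = \frac{7 + S}{-30 + S}$
$T{\left(c \right)} = \left(-1 + c\right) \left(3 + c\right)$ ($T{\left(c \right)} = \left(3 + c\right) \left(-1 + c\right) = \left(-1 + c\right) \left(3 + c\right)$)
$p{\left(J \right)} = \frac{285}{J}$ ($p{\left(J \right)} = \frac{-3 + 16^{2} + 2 \cdot 16}{J} = \frac{-3 + 256 + 32}{J} = \frac{285}{J}$)
$\frac{1}{p{\left(-269 \right)} + H{\left(s{\left(3,10 \right)} \right)}} = \frac{1}{\frac{285}{-269} + \frac{7 + 10}{-30 + 10}} = \frac{1}{285 \left(- \frac{1}{269}\right) + \frac{1}{-20} \cdot 17} = \frac{1}{- \frac{285}{269} - \frac{17}{20}} = \frac{1}{- \frac{10273}{5380}} = - \frac{5380}{10273}$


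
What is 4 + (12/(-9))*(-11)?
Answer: 56/3 ≈ 18.667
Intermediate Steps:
4 + (12/(-9))*(-11) = 4 + (12*(-⅑))*(-11) = 4 - 4/3*(-11) = 4 + 44/3 = 56/3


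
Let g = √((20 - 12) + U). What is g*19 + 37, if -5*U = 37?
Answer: 37 + 19*√15/5 ≈ 51.717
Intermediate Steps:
U = -37/5 (U = -⅕*37 = -37/5 ≈ -7.4000)
g = √15/5 (g = √((20 - 12) - 37/5) = √(8 - 37/5) = √(⅗) = √15/5 ≈ 0.77460)
g*19 + 37 = (√15/5)*19 + 37 = 19*√15/5 + 37 = 37 + 19*√15/5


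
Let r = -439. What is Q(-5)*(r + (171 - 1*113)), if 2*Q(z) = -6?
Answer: 1143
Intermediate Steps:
Q(z) = -3 (Q(z) = (1/2)*(-6) = -3)
Q(-5)*(r + (171 - 1*113)) = -3*(-439 + (171 - 1*113)) = -3*(-439 + (171 - 113)) = -3*(-439 + 58) = -3*(-381) = 1143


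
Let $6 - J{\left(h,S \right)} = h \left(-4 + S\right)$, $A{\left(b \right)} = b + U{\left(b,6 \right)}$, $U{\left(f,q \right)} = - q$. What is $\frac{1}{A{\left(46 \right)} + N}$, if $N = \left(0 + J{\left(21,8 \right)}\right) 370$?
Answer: $- \frac{1}{28820} \approx -3.4698 \cdot 10^{-5}$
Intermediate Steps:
$A{\left(b \right)} = -6 + b$ ($A{\left(b \right)} = b - 6 = -6 + b$)
$J{\left(h,S \right)} = 6 - h \left(-4 + S\right)$
$N = -28860$ ($N = \left(0 + \left(6 + 4 \cdot 21 - 8 \cdot 21\right)\right) 370 = \left(0 + \left(6 + 84 - 168\right)\right) 370 = \left(0 - 78\right) 370 = \left(-78\right) 370 = -28860$)
$\frac{1}{A{\left(46 \right)} + N} = \frac{1}{\left(-6 + 46\right) - 28860} = \frac{1}{40 - 28860} = \frac{1}{-28820} = - \frac{1}{28820}$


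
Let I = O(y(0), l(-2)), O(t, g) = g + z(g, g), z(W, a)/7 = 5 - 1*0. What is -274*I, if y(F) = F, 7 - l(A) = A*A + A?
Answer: -10960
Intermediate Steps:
l(A) = 7 - A - A**2 (l(A) = 7 - (A*A + A) = 7 - (A**2 + A) = 7 - (A + A**2) = 7 + (-A - A**2) = 7 - A - A**2)
z(W, a) = 35 (z(W, a) = 7*(5 - 1*0) = 7*(5 + 0) = 7*5 = 35)
O(t, g) = 35 + g (O(t, g) = g + 35 = 35 + g)
I = 40 (I = 35 + (7 - 1*(-2) - 1*(-2)**2) = 35 + (7 + 2 - 1*4) = 35 + (7 + 2 - 4) = 35 + 5 = 40)
-274*I = -274*40 = -10960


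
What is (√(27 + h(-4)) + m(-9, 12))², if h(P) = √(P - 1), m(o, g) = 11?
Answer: (11 + √(27 + I*√5))² ≈ 262.41 + 6.966*I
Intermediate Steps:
h(P) = √(-1 + P)
(√(27 + h(-4)) + m(-9, 12))² = (√(27 + √(-1 - 4)) + 11)² = (√(27 + √(-5)) + 11)² = (√(27 + I*√5) + 11)² = (11 + √(27 + I*√5))²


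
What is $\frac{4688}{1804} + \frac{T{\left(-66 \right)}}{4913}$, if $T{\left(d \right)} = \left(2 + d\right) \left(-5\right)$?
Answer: $\frac{5902356}{2215763} \approx 2.6638$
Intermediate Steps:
$T{\left(d \right)} = -10 - 5 d$
$\frac{4688}{1804} + \frac{T{\left(-66 \right)}}{4913} = \frac{4688}{1804} + \frac{-10 - -330}{4913} = 4688 \cdot \frac{1}{1804} + \left(-10 + 330\right) \frac{1}{4913} = \frac{1172}{451} + 320 \cdot \frac{1}{4913} = \frac{1172}{451} + \frac{320}{4913} = \frac{5902356}{2215763}$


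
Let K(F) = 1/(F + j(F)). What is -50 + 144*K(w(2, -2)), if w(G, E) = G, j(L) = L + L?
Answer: -26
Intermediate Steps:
j(L) = 2*L
K(F) = 1/(3*F) (K(F) = 1/(F + 2*F) = 1/(3*F))
-50 + 144*K(w(2, -2)) = -50 + 144*((⅓)/2) = -50 + 144*((⅓)*(½)) = -50 + 144*(⅙) = -50 + 24 = -26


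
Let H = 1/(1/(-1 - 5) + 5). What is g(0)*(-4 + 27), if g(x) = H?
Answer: 138/29 ≈ 4.7586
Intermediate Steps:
H = 6/29 (H = 1/(1/(-6) + 5) = 1/(-1/6 + 5) = 1/(29/6) = 6/29 ≈ 0.20690)
g(x) = 6/29
g(0)*(-4 + 27) = 6*(-4 + 27)/29 = (6/29)*23 = 138/29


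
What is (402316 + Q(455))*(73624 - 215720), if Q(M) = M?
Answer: -57232148016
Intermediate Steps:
(402316 + Q(455))*(73624 - 215720) = (402316 + 455)*(73624 - 215720) = 402771*(-142096) = -57232148016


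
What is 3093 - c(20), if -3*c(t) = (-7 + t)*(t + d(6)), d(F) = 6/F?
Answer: 3184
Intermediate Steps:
c(t) = -(1 + t)*(-7 + t)/3 (c(t) = -(-7 + t)*(t + 6/6)/3 = -(-7 + t)*(t + 6*(1/6))/3 = -(-7 + t)*(t + 1)/3 = -(-7 + t)*(1 + t)/3 = -(1 + t)*(-7 + t)/3)
3093 - c(20) = 3093 - (7/3 + 2*20 - 1/3*20**2) = 3093 - (7/3 + 40 - 1/3*400) = 3093 - (7/3 + 40 - 400/3) = 3093 - 1*(-91) = 3093 + 91 = 3184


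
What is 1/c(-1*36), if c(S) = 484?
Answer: 1/484 ≈ 0.0020661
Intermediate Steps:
1/c(-1*36) = 1/484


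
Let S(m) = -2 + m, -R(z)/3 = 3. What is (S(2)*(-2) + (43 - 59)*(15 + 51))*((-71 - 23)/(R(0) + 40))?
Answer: 99264/31 ≈ 3202.1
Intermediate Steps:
R(z) = -9 (R(z) = -3*3 = -9)
(S(2)*(-2) + (43 - 59)*(15 + 51))*((-71 - 23)/(R(0) + 40)) = ((-2 + 2)*(-2) + (43 - 59)*(15 + 51))*((-71 - 23)/(-9 + 40)) = (0*(-2) - 16*66)*(-94/31) = (0 - 1056)*(-94*1/31) = -1056*(-94/31) = 99264/31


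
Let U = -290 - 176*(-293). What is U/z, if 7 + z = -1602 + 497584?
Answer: 51278/495975 ≈ 0.10339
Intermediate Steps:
z = 495975 (z = -7 + (-1602 + 497584) = -7 + 495982 = 495975)
U = 51278 (U = -290 + 51568 = 51278)
U/z = 51278/495975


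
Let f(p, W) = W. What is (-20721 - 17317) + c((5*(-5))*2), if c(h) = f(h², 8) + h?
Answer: -38080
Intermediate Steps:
c(h) = 8 + h
(-20721 - 17317) + c((5*(-5))*2) = (-20721 - 17317) + (8 + (5*(-5))*2) = -38038 + (8 - 25*2) = -38038 + (8 - 50) = -38038 - 42 = -38080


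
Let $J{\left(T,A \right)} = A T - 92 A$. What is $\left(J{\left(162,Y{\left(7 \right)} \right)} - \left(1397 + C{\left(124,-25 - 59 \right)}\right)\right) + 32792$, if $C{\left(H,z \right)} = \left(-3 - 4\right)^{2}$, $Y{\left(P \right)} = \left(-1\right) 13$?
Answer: $30436$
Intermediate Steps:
$Y{\left(P \right)} = -13$
$J{\left(T,A \right)} = - 92 A + A T$
$C{\left(H,z \right)} = 49$ ($C{\left(H,z \right)} = \left(-7\right)^{2} = 49$)
$\left(J{\left(162,Y{\left(7 \right)} \right)} - \left(1397 + C{\left(124,-25 - 59 \right)}\right)\right) + 32792 = \left(- 13 \left(-92 + 162\right) - 1446\right) + 32792 = \left(\left(-13\right) 70 - 1446\right) + 32792 = \left(-910 - 1446\right) + 32792 = -2356 + 32792 = 30436$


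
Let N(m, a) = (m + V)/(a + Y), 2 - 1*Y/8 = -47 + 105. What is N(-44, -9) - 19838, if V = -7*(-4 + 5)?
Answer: -9065915/457 ≈ -19838.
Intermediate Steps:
V = -7 (V = -7*1 = -7)
Y = -448 (Y = 16 - 8*(-47 + 105) = 16 - 8*58 = 16 - 464 = -448)
N(m, a) = (-7 + m)/(-448 + a) (N(m, a) = (m - 7)/(a - 448) = (-7 + m)/(-448 + a))
N(-44, -9) - 19838 = (-7 - 44)/(-448 - 9) - 19838 = -51/(-457) - 19838 = -1/457*(-51) - 19838 = 51/457 - 19838 = -9065915/457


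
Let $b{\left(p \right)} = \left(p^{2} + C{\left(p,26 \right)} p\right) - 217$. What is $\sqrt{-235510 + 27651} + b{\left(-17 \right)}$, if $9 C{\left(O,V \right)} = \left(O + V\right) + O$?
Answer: $\frac{784}{9} + i \sqrt{207859} \approx 87.111 + 455.92 i$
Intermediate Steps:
$C{\left(O,V \right)} = \frac{V}{9} + \frac{2 O}{9}$ ($C{\left(O,V \right)} = \frac{\left(O + V\right) + O}{9} = \frac{V + 2 O}{9} = \frac{V}{9} + \frac{2 O}{9}$)
$b{\left(p \right)} = -217 + p^{2} + p \left(\frac{26}{9} + \frac{2 p}{9}\right)$ ($b{\left(p \right)} = \left(p^{2} + \left(\frac{1}{9} \cdot 26 + \frac{2 p}{9}\right) p\right) - 217 = \left(p^{2} + \left(\frac{26}{9} + \frac{2 p}{9}\right) p\right) - 217 = \left(p^{2} + p \left(\frac{26}{9} + \frac{2 p}{9}\right)\right) - 217 = -217 + p^{2} + p \left(\frac{26}{9} + \frac{2 p}{9}\right)$)
$\sqrt{-235510 + 27651} + b{\left(-17 \right)} = \sqrt{-235510 + 27651} + \left(-217 + \frac{11 \left(-17\right)^{2}}{9} + \frac{26}{9} \left(-17\right)\right) = \sqrt{-207859} - - \frac{784}{9} = i \sqrt{207859} - - \frac{784}{9} = i \sqrt{207859} + \frac{784}{9} = \frac{784}{9} + i \sqrt{207859}$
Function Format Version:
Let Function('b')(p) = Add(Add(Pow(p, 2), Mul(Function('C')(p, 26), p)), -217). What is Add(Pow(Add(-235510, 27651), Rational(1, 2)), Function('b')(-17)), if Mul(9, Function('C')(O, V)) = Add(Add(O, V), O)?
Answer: Add(Rational(784, 9), Mul(I, Pow(207859, Rational(1, 2)))) ≈ Add(87.111, Mul(455.92, I))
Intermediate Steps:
Function('C')(O, V) = Add(Mul(Rational(1, 9), V), Mul(Rational(2, 9), O)) (Function('C')(O, V) = Mul(Rational(1, 9), Add(Add(O, V), O)) = Mul(Rational(1, 9), Add(V, Mul(2, O))) = Add(Mul(Rational(1, 9), V), Mul(Rational(2, 9), O)))
Function('b')(p) = Add(-217, Pow(p, 2), Mul(p, Add(Rational(26, 9), Mul(Rational(2, 9), p)))) (Function('b')(p) = Add(Add(Pow(p, 2), Mul(Add(Mul(Rational(1, 9), 26), Mul(Rational(2, 9), p)), p)), -217) = Add(Add(Pow(p, 2), Mul(Add(Rational(26, 9), Mul(Rational(2, 9), p)), p)), -217) = Add(Add(Pow(p, 2), Mul(p, Add(Rational(26, 9), Mul(Rational(2, 9), p)))), -217) = Add(-217, Pow(p, 2), Mul(p, Add(Rational(26, 9), Mul(Rational(2, 9), p)))))
Add(Pow(Add(-235510, 27651), Rational(1, 2)), Function('b')(-17)) = Add(Pow(Add(-235510, 27651), Rational(1, 2)), Add(-217, Mul(Rational(11, 9), Pow(-17, 2)), Mul(Rational(26, 9), -17))) = Add(Pow(-207859, Rational(1, 2)), Add(-217, Mul(Rational(11, 9), 289), Rational(-442, 9))) = Add(Mul(I, Pow(207859, Rational(1, 2))), Add(-217, Rational(3179, 9), Rational(-442, 9))) = Add(Mul(I, Pow(207859, Rational(1, 2))), Rational(784, 9)) = Add(Rational(784, 9), Mul(I, Pow(207859, Rational(1, 2))))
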